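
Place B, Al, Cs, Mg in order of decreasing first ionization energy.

B is in period 2, group 13; Mg is in period 3, group 2; Al is in period 3, group 13; Cs is in period 6, group 1.
Removing the outermost electron gets harder across a period and easier down a group.
Neither a single period nor a single group — weigh both effects.
Al > Cs: both effects reinforce here, so Al is clearly the higher of the two.
Mg > Al: this pair runs against the simple trend — see the exception note.
B > Mg: relative to Mg, both the across-period and down-group shifts push B's first ionization energy up.
Note the exception: Mg has a higher first ionization energy than Al, contrary to the simple trend — Al's single 3p electron is easier to remove than one from Mg's filled 3s².
Approximate values (kJ/mol): B 801, Mg 738, Al 578, Cs 376.
So from highest to lowest: B > Mg > Al > Cs.

B, Mg, Al, Cs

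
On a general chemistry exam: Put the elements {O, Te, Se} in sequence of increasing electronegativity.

Electronegativity increases across a period and decreases down a group, tracking effective nuclear charge and atomic size.
All are in group 16, so electronegativity increases up the group.
So from lowest to highest: Te < Se < O.

Te < Se < O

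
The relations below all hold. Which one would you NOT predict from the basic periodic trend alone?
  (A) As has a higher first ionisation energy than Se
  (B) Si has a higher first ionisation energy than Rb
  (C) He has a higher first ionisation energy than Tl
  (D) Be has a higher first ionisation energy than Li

The general trend: first ionisation energy increases across a period and decreases down a group.
(A) As (period 4, group 15) vs Se (period 4, group 16): the stated order contradicts the simple trend.
(B) Si (period 3, group 14) vs Rb (period 5, group 1): the stated order agrees with the simple trend.
(C) He (period 1, group 18) vs Tl (period 6, group 13): the stated order agrees with the simple trend.
(D) Be (period 2, group 2) vs Li (period 2, group 1): the stated order agrees with the simple trend.
The exception is (A): Se (4p⁴) ionizes more easily than half-filled As (4p³).

(A)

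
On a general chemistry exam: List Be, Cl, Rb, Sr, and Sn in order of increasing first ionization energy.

Across a period the outer electron is held more tightly (higher IE₁); down a group it sits in a higher shell, more shielded, and comes off more easily.
Here both period and group differ, so the two effects have to be weighed against each other.
Sr > Rb: both are in period 5; the period trend gives Sr the larger value.
Sn > Sr: Sn lies to the right of Sr in period 5, so the across-period effect alone puts Sn higher.
Be > Sn: period and group pull opposite ways; the down-group shift dominates (900 vs 709 kJ/mol).
Cl > Be: period and group pull opposite ways; the across-period shift dominates (1251 vs 900 kJ/mol).
Approximate values (kJ/mol): Be 900, Cl 1251, Rb 403, Sr 550, Sn 709.
So from lowest to highest: Rb < Sr < Sn < Be < Cl.

Rb < Sr < Sn < Be < Cl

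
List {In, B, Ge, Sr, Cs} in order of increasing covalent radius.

Across a period the added protons contract the valence shell; down a group each new principal shell makes the atom larger.
Neither a single period nor a single group — weigh both effects.
Ge > B: the two effects oppose for this pair; the down-group effect wins (121 vs 85 pm).
In > Ge: both effects reinforce here, so In is clearly the larger of the two.
Sr > In: both are in period 5; the period trend gives Sr the larger value.
Cs > Sr: both effects reinforce here, so Cs is clearly the larger of the two.
Tabulated atomic radius (pm): B 85, Ge 121, Sr 185, In 142, Cs 232.
So from smallest to largest: B < Ge < In < Sr < Cs.

B, Ge, In, Sr, Cs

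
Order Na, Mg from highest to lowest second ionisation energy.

Na > Mg

IE_2 is the cost of taking one more electron from the +1 cation: Na⁺ is the bare [Ne] core; Mg⁺ still has 1 valence electron.
Pulling an electron out of a noble-gas core costs far more than removing a remaining valence electron, so Na sits at the high end of IE_2.
The numbers (kJ/mol): Na 4562, Mg 1451.
Overall IE_2 order: Mg < Na.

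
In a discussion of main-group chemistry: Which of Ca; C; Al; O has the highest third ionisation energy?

IE_3 is the cost of taking one more electron from the +2 cation: Ca²⁺ is the bare [Ar] core; C²⁺ still has 2 valence electrons; Al²⁺ still has 1 valence electron; O²⁺ still has 4 valence electrons.
Usually core removal costs more than valence removal, but here the competition is close: a tightly held n=2 valence electron can cost more to remove than an n=3 core electron, so the actual values have to decide it.
Valence configurations: C²⁺ [He]2s², Al²⁺ [Ne]3s¹, O²⁺ [He]2s²2p².
The numbers (kJ/mol): Ca 4912, C 4620, Al 2745, O 5300.
Hence IE_3: Al < C < Ca < O.

O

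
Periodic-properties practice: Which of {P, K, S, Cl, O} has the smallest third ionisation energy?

IE_3 is the cost of taking one more electron from the +2 cation: P²⁺ still has 3 valence electrons; K²⁺ is already 1 electron into the core; S²⁺ still has 4 valence electrons; Cl²⁺ still has 5 valence electrons; O²⁺ still has 4 valence electrons.
Usually core removal costs more than valence removal, but here the competition is close: a tightly held n=2 valence electron can cost more to remove than an n=3 core electron, so the actual values have to decide it.
Valence configurations: P²⁺ [Ne]3s²3p¹, S²⁺ [Ne]3s²3p², Cl²⁺ [Ne]3s²3p³, O²⁺ [He]2s²2p².
Tabulated IE_3 (kJ/mol): P 2914, K 4420, S 3357, Cl 3822, O 5300.
Overall IE_3 order: P < S < Cl < K < O.

P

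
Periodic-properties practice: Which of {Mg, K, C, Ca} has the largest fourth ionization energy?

Mg

The fourth ionization energy removes an electron from the +3 ion. For each element: Mg³⁺ is already 1 electron into the core; K³⁺ is already 2 electrons into the core; C³⁺ still has 1 valence electron; Ca³⁺ is already 1 electron into the core.
Usually core removal costs more than valence removal, but here the competition is close: a tightly held n=2 valence electron can cost more to remove than an n=3 core electron, so the actual values have to decide it.
Approximate IE_4 values (kJ/mol): Mg 10543, K 5877, C 6223, Ca 6491.
Putting it together, IE_4: K < C < Ca < Mg.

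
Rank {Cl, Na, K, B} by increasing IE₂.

Cl, B, K, Na

After 1 electron has been removed, what remains? Cl⁺ still has 6 valence electrons; Na⁺ is the bare [Ne] core; K⁺ is the bare [Ar] core; B⁺ still has 2 valence electrons.
Pulling an electron out of a noble-gas core costs far more than removing a remaining valence electron, so K and Na sit at the high end of IE_2.
Valence configurations: Cl⁺ [Ne]3s²3p⁴, B⁺ [He]2s².
Tabulated IE_2 (kJ/mol): Cl 2298, Na 4562, K 3052, B 2427.
Putting it together, IE_2: Cl < B < K < Na.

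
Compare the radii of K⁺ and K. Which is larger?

K

Forming K⁺ removes 1 electron from K. Fewer electrons for the same nuclear charge means less shielding and a higher Z_eff on the remaining electrons, and for main-group metals the entire outer shell is lost.
A cation is smaller than its parent atom: K⁺ < K.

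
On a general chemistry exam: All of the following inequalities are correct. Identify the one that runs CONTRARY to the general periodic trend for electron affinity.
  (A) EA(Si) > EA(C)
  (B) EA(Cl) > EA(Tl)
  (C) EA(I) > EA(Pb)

The general trend: electron affinity increases across a period and decreases down a group.
(A) Si (period 3, group 14) vs C (period 2, group 14): the stated order contradicts the simple trend.
(B) Cl (period 3, group 17) vs Tl (period 6, group 13): the stated order agrees with the simple trend.
(C) I (period 5, group 17) vs Pb (period 6, group 14): the stated order agrees with the simple trend.
The exception is (A): Si's larger, more diffuse 3p orbitals accept an added electron slightly more readily than C's compact 2p.

(A)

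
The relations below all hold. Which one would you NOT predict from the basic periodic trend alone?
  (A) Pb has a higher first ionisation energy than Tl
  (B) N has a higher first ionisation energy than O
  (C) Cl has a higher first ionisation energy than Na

The general trend: first ionisation energy increases across a period and decreases down a group.
(A) Pb (period 6, group 14) vs Tl (period 6, group 13): the stated order agrees with the simple trend.
(B) N (period 2, group 15) vs O (period 2, group 16): the stated order contradicts the simple trend.
(C) Cl (period 3, group 17) vs Na (period 3, group 1): the stated order agrees with the simple trend.
The exception is (B): pairing an electron in O's 2p⁴ costs repulsion energy, so O ionizes more easily than half-filled N (2p³).

(B)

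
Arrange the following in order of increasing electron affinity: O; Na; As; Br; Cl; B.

B < Na < As < O < Br < Cl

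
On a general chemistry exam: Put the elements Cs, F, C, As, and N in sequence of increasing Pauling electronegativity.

Electronegativity increases across a period and decreases down a group, tracking effective nuclear charge and atomic size.
Neither a single period nor a single group — weigh both effects.
As > Cs: both effects reinforce here, so As is clearly the higher of the two.
C > As: the two effects oppose for this pair; the down-group effect wins (2.55 vs 2.18).
N > C: both are in period 2; the period trend gives N the larger value.
F > N: F lies to the right of N in period 2, so the across-period effect alone puts F higher.
For reference (Pauling): C 2.55, N 3.04, F 3.98, As 2.18, Cs 0.79.
So from lowest to highest: Cs < As < C < N < F.

Cs < As < C < N < F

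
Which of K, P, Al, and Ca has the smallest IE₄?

IE_4 is the cost of taking one more electron from the +3 cation: K³⁺ is already 2 electrons into the core; P³⁺ still has 2 valence electrons; Al³⁺ is the bare [Ne] core; Ca³⁺ is already 1 electron into the core.
Pulling an electron out of a noble-gas core costs far more than removing a remaining valence electron, so K, Ca and Al sit at the high end of IE_4.
The numbers (kJ/mol): K 5877, P 4964, Al 11577, Ca 6491.
Hence IE_4: P < K < Ca < Al.

P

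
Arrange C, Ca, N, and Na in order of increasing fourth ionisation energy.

C < Ca < N < Na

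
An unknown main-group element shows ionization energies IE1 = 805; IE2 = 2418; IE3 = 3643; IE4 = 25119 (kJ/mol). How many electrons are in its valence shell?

Look for the largest jump between consecutive ionization energies: IE4/IE3 ≈ 6.9, far larger than any earlier ratio.
That jump marks the point where a core electron is being removed. So the atom has 3 valence electrons.

3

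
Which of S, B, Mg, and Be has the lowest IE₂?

Mg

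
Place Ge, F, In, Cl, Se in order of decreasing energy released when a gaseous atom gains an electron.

Cl, F, Se, Ge, In

F is in period 2, group 17; Cl is in period 3, group 17; Ge is in period 4, group 14; Se is in period 4, group 16; In is in period 5, group 13.
Adding an electron releases more energy for atoms nearer the top right (short of the noble gases).
These span different periods and groups, so the two trends combine.
Ge > In: relative to In, both the across-period and down-group shifts push Ge's electron affinity up.
Se > Ge: both are in period 4; the period trend gives Se the larger value.
F > Se: relative to Se, both the across-period and down-group shifts push F's electron affinity up.
Cl > F: this pair runs against the simple trend — see the exception note.
Note the exception: Cl has a higher electron affinity than F, contrary to the simple trend — F's small 2p subshell makes the incoming electron feel strong e⁻–e⁻ repulsion, so Cl actually releases more energy on gaining an electron.
For reference (kJ/mol): F 328, Cl 349, Ge 119, Se 195, In 29.
So from highest to lowest: Cl > F > Se > Ge > In.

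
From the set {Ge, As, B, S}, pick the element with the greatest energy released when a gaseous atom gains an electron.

S

EA tends to increase across a period and decrease down a group, though the pattern is less regular than for IE or radius.
Here both period and group differ, so the two effects have to be weighed against each other.
As > B: the two effects oppose for this pair; the across-period effect wins (78 vs 27 kJ/mol).
Ge > As: this pair runs against the simple trend — see the exception note.
S > Ge: relative to Ge, both the across-period and down-group shifts push S's electron affinity up.
Note the exception: Ge has a higher electron affinity than As, contrary to the simple trend — adding an electron to As's half-filled 4p³ is unfavourable, so Ge (4p²) has the more exothermic EA.
Approximate values (kJ/mol): B 27, S 200, Ge 119, As 78.
The greatest energy released when a gaseous atom gains an electron among these belongs to S.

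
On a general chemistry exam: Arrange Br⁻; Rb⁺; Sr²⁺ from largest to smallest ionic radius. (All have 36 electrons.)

Br⁻ > Rb⁺ > Sr²⁺

All of these have 36 electrons, so size is governed by nuclear charge alone: the more protons, the stronger the pull on the same electron cloud, and the smaller the ion.
Nuclear charges: Sr²⁺ (Z=38), Rb⁺ (Z=37), Br⁻ (Z=35).
Largest to smallest: Br⁻ > Rb⁺ > Sr²⁺.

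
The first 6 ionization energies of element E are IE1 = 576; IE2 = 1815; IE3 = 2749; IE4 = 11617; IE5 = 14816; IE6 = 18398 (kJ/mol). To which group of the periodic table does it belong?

Look for the largest jump between consecutive ionization energies: IE4/IE3 ≈ 4.2, far larger than any earlier ratio.
That jump marks the point where a core electron is being removed. So the atom has 3 valence electrons.
A main-group element with 3 valence electrons is in group 13.

Group 13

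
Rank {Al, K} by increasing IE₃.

Consider each +2 ion: Al²⁺ still has 1 valence electron; K²⁺ is already 1 electron into the core.
Core electrons are held far more tightly than valence electrons, so K tops the IE_3 order.
Tabulated IE_3 (kJ/mol): Al 2745, K 4420.
Putting it together, IE_3: Al < K.

Al, K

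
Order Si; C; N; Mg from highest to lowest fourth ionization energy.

Mg > N > C > Si

The fourth ionization energy removes an electron from the +3 ion. For each element: Si³⁺ still has 1 valence electron; C³⁺ still has 1 valence electron; N³⁺ still has 2 valence electrons; Mg³⁺ is already 1 electron into the core.
Pulling an electron out of a noble-gas core costs far more than removing a remaining valence electron, so Mg sits at the high end of IE_4.
Valence configurations: Si³⁺ [Ne]3s¹, C³⁺ [He]2s¹, N³⁺ [He]2s².
Approximate IE_4 values (kJ/mol): Si 4356, C 6223, N 7475, Mg 10543.
Putting it together, IE_4: Si < C < N < Mg.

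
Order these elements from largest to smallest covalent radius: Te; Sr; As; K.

K is in period 4, group 1; As is in period 4, group 15; Sr is in period 5, group 2; Te is in period 5, group 16.
Radius decreases left→right (rising Z_eff, same n) and increases top→bottom (higher n).
These span different periods and groups, so the two trends combine.
Te > As: the two effects oppose for this pair; the down-group effect wins (136 vs 121 pm).
Sr > Te: both are in period 5; the period trend gives Sr the larger value.
K > Sr: period and group pull opposite ways; the across-period shift dominates (196 vs 185 pm).
For reference (pm): K 196, As 121, Sr 185, Te 136.
So from largest to smallest: K > Sr > Te > As.

K > Sr > Te > As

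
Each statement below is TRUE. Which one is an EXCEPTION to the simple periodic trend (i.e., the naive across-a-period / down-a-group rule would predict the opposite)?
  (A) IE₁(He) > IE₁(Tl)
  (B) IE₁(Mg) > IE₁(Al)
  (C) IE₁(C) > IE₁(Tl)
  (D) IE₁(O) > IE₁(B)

(B)

The general trend: first ionization energy increases across a period and decreases down a group.
(A) He (period 1, group 18) vs Tl (period 6, group 13): the stated order agrees with the simple trend.
(B) Mg (period 3, group 2) vs Al (period 3, group 13): the stated order contradicts the simple trend.
(C) C (period 2, group 14) vs Tl (period 6, group 13): the stated order agrees with the simple trend.
(D) O (period 2, group 16) vs B (period 2, group 13): the stated order agrees with the simple trend.
The exception is (B): Al's single 3p electron is easier to remove than one from Mg's filled 3s².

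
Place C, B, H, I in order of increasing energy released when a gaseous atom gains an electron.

B < H < C < I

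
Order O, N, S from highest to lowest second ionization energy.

After 1 electron has been removed, what remains? O⁺ still has 5 valence electrons; N⁺ still has 4 valence electrons; S⁺ still has 5 valence electrons.
All are still removing valence electrons, so compare the +1 ions as you would atoms: IE_2 generally rises across a period (higher Z_eff) and falls down a group (larger shell), subject to the usual subshell exceptions.
Valence configurations: O⁺ [He]2s²2p³, N⁺ [He]2s²2p², S⁺ [Ne]3s²3p³.
Tabulated IE_2 (kJ/mol): O 3388, N 2856, S 2252.
Hence IE_2: S < N < O.

O > N > S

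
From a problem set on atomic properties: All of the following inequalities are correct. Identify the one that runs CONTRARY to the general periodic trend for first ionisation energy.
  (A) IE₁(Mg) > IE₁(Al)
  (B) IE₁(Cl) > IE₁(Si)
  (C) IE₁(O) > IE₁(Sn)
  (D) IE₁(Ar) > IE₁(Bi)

(A)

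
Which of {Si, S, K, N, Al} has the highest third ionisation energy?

After 2 electrons have been removed, what remains? Si²⁺ still has 2 valence electrons; S²⁺ still has 4 valence electrons; K²⁺ is already 1 electron into the core; N²⁺ still has 3 valence electrons; Al²⁺ still has 1 valence electron.
Usually core removal costs more than valence removal, but here the competition is close: a tightly held n=2 valence electron can cost more to remove than an n=3 core electron, so the actual values have to decide it.
Valence configurations: Si²⁺ [Ne]3s², S²⁺ [Ne]3s²3p², N²⁺ [He]2s²2p¹, Al²⁺ [Ne]3s¹.
Approximate IE_3 values (kJ/mol): Si 3232, S 3357, K 4420, N 4578, Al 2745.
Putting it together, IE_3: Al < Si < S < K < N.

N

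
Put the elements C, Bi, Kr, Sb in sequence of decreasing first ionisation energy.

Kr, C, Sb, Bi

C is in period 2, group 14; Kr is in period 4, group 18; Sb is in period 5, group 15; Bi is in period 6, group 15.
Removing the outermost electron gets harder across a period and easier down a group.
Here both period and group differ, so the two effects have to be weighed against each other.
Sb > Bi: they share group 15; the group trend gives Sb the larger value.
C > Sb: period and group pull opposite ways; the down-group shift dominates (1086 vs 831 kJ/mol).
Kr > C: period and group pull opposite ways; the across-period shift dominates (1351 vs 1086 kJ/mol).
For reference (kJ/mol): C 1086, Kr 1351, Sb 831, Bi 703.
So from highest to lowest: Kr > C > Sb > Bi.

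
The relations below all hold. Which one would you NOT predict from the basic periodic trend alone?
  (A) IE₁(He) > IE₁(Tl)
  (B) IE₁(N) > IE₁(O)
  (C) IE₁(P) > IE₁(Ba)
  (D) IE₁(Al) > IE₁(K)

(B)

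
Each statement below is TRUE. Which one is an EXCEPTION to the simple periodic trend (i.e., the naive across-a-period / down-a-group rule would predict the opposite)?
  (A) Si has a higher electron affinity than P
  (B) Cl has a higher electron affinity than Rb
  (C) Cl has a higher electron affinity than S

(A)

The general trend: electron affinity increases across a period and decreases down a group.
(A) Si (period 3, group 14) vs P (period 3, group 15): the stated order contradicts the simple trend.
(B) Cl (period 3, group 17) vs Rb (period 5, group 1): the stated order agrees with the simple trend.
(C) Cl (period 3, group 17) vs S (period 3, group 16): the stated order agrees with the simple trend.
The exception is (A): adding an electron to P's half-filled 3p³ is unfavourable, so Si (3p²) has the more exothermic EA.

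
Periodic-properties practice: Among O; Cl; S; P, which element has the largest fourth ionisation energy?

Consider each +3 ion: O³⁺ still has 3 valence electrons; Cl³⁺ still has 4 valence electrons; S³⁺ still has 3 valence electrons; P³⁺ still has 2 valence electrons.
All are still removing valence electrons, so compare the +3 ions as you would atoms: IE_4 generally rises across a period (higher Z_eff) and falls down a group (larger shell), subject to the usual subshell exceptions.
Valence configurations: O³⁺ [He]2s²2p¹, Cl³⁺ [Ne]3s²3p², S³⁺ [Ne]3s²3p¹, P³⁺ [Ne]3s².
S³⁺ loses a lone 3p electron whereas P³⁺ must break into a filled 3s² pair, so IE_4(P) > IE_4(S) even though S has the higher nuclear charge.
Tabulated IE_4 (kJ/mol): O 7469, Cl 5159, S 4556, P 4964.
Overall IE_4 order: S < P < Cl < O.

O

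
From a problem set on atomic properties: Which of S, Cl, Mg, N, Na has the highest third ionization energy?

The third ionization energy removes an electron from the +2 ion. For each element: S²⁺ still has 4 valence electrons; Cl²⁺ still has 5 valence electrons; Mg²⁺ is the bare [Ne] core; N²⁺ still has 3 valence electrons; Na²⁺ is already 1 electron into the core.
Pulling an electron out of a noble-gas core costs far more than removing a remaining valence electron, so Na and Mg sit at the high end of IE_3.
Valence configurations: S²⁺ [Ne]3s²3p², Cl²⁺ [Ne]3s²3p³, N²⁺ [He]2s²2p¹.
The numbers (kJ/mol): S 3357, Cl 3822, Mg 7733, N 4578, Na 6910.
Overall IE_3 order: S < Cl < N < Na < Mg.

Mg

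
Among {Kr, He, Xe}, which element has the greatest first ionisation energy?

He is in period 1, group 18; Kr is in period 4, group 18; Xe is in period 5, group 18.
First ionization energy rises across a period (greater Z_eff holds electrons more tightly) and falls down a group (valence electrons are farther from the nucleus).
All are in group 18, so first ionization energy increases up the group.
The greatest first ionisation energy among these belongs to He.

He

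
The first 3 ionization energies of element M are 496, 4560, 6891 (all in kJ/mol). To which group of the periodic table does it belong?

Look for the largest jump between consecutive ionization energies: IE2/IE1 ≈ 9.2, far larger than any earlier ratio.
That jump marks the point where a core electron is being removed. So the atom has 1 valence electron.
A main-group element with 1 valence electron is in group 1.

Group 1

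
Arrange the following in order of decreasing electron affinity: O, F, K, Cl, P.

O is in period 2, group 16; F is in period 2, group 17; P is in period 3, group 15; Cl is in period 3, group 17; K is in period 4, group 1.
EA tends to increase across a period and decrease down a group, though the pattern is less regular than for IE or radius.
These span different periods and groups, so the two trends combine.
P > K: both effects reinforce here, so P is clearly the higher of the two.
O > P: both effects reinforce here, so O is clearly the higher of the two.
F > O: F lies to the right of O in period 2, so the across-period effect alone puts F higher.
Cl > F: this pair runs against the simple trend — see the exception note.
Note the exception: Cl has a higher electron affinity than F, contrary to the simple trend — F's small 2p subshell makes the incoming electron feel strong e⁻–e⁻ repulsion, so Cl actually releases more energy on gaining an electron.
Approximate values (kJ/mol): O 141, F 328, P 72, Cl 349, K 48.
So from highest to lowest: Cl > F > O > P > K.

Cl > F > O > P > K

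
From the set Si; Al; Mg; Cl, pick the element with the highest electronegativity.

Mg is in period 3, group 2; Al is in period 3, group 13; Si is in period 3, group 14; Cl is in period 3, group 17.
EN rises left→right (higher Z_eff, smaller atoms) and falls top→bottom (larger, more shielded atoms).
All lie in period 3, so electronegativity increases left to right.
The highest electronegativity among these belongs to Cl.

Cl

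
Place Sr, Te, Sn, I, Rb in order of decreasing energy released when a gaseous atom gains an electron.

Rb is in period 5, group 1; Sr is in period 5, group 2; Sn is in period 5, group 14; Te is in period 5, group 16; I is in period 5, group 17.
Adding an electron releases more energy for atoms nearer the top right (short of the noble gases).
All lie in period 5; the across-period trend (electron affinity increases left to right) applies, with the exception below.
Note the exception: Rb has a higher electron affinity than Sr, contrary to the simple trend — adding an electron to Sr (ns²) has to open a new, higher-energy np subshell, which is unfavourable.
Tabulated electron affinity (kJ/mol): Rb 47, Sr 5, Sn 107, Te 190, I 295.
So from highest to lowest: I > Te > Sn > Rb > Sr.

I, Te, Sn, Rb, Sr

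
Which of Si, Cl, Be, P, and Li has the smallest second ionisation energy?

Si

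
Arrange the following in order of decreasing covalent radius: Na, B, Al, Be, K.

K > Na > Al > Be > B

Be is in period 2, group 2; B is in period 2, group 13; Na is in period 3, group 1; Al is in period 3, group 13; K is in period 4, group 1.
Atomic radius shrinks across a period as nuclear charge pulls the same shell inward, and grows down a group as new shells are added.
Here both period and group differ, so the two effects have to be weighed against each other.
Be > B: both are in period 2; the period trend gives Be the larger value.
Al > Be: period and group pull opposite ways; the down-group shift dominates (126 vs 102 pm).
Na > Al: Na lies to the left of Al in period 3, so the across-period effect alone puts Na larger.
K > Na: they share group 1; the group trend gives K the larger value.
For reference (pm): Be 102, B 85, Na 155, Al 126, K 196.
So from largest to smallest: K > Na > Al > Be > B.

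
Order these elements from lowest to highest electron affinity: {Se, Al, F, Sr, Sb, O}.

Sr < Al < Sb < O < Se < F

O is in period 2, group 16; F is in period 2, group 17; Al is in period 3, group 13; Se is in period 4, group 16; Sr is in period 5, group 2; Sb is in period 5, group 15.
Electron affinity generally becomes more exothermic across a period toward the halogens and less exothermic down a group.
Neither a single period nor a single group — weigh both effects.
Al > Sr: relative to Sr, both the across-period and down-group shifts push Al's electron affinity up.
Sb > Al: period and group pull opposite ways; the across-period shift dominates (103 vs 42 kJ/mol).
O > Sb: relative to Sb, both the across-period and down-group shifts push O's electron affinity up.
Se > O: this pair runs against the simple trend — see the exception note.
F > Se: relative to Se, both the across-period and down-group shifts push F's electron affinity up.
Note the exception: Se has a higher electron affinity than O, contrary to the simple trend — O's compact 2p subshell gives strong electron–electron repulsion on the added electron.
Tabulated electron affinity (kJ/mol): O 141, F 328, Al 42, Se 195, Sr 5, Sb 103.
So from lowest to highest: Sr < Al < Sb < O < Se < F.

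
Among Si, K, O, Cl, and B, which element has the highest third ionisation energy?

The third ionization energy removes an electron from the +2 ion. For each element: Si²⁺ still has 2 valence electrons; K²⁺ is already 1 electron into the core; O²⁺ still has 4 valence electrons; Cl²⁺ still has 5 valence electrons; B²⁺ still has 1 valence electron.
Usually core removal costs more than valence removal, but here the competition is close: a tightly held n=2 valence electron can cost more to remove than an n=3 core electron, so the actual values have to decide it.
Valence configurations: Si²⁺ [Ne]3s², O²⁺ [He]2s²2p², Cl²⁺ [Ne]3s²3p³, B²⁺ [He]2s¹.
Approximate IE_3 values (kJ/mol): Si 3232, K 4420, O 5300, Cl 3822, B 3660.
Overall IE_3 order: Si < B < Cl < K < O.

O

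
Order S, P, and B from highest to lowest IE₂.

B > S > P

After 1 electron has been removed, what remains? S⁺ still has 5 valence electrons; P⁺ still has 4 valence electrons; B⁺ still has 2 valence electrons.
All are still removing valence electrons, so compare the +1 ions as you would atoms: IE_2 generally rises across a period (higher Z_eff) and falls down a group (larger shell), subject to the usual subshell exceptions.
Valence configurations: S⁺ [Ne]3s²3p³, P⁺ [Ne]3s²3p², B⁺ [He]2s².
Tabulated IE_2 (kJ/mol): S 2252, P 1907, B 2427.
So the second ionization energies run P < S < B.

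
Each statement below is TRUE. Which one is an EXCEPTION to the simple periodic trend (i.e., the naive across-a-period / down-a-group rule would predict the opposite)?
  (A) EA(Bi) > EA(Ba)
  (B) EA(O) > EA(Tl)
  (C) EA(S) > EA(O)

The general trend: electron affinity increases across a period and decreases down a group.
(A) Bi (period 6, group 15) vs Ba (period 6, group 2): the stated order agrees with the simple trend.
(B) O (period 2, group 16) vs Tl (period 6, group 13): the stated order agrees with the simple trend.
(C) S (period 3, group 16) vs O (period 2, group 16): the stated order contradicts the simple trend.
The exception is (C): the compact 2p subshell of O repels the added electron more than S's larger 3p does.

(C)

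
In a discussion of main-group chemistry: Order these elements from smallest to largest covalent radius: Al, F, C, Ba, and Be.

F, C, Be, Al, Ba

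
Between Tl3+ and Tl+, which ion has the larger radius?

Tl+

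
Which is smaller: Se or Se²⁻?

Se

Forming Se²⁻ adds 2 electrons to Se. More electron–electron repulsion in the same shell, with unchanged nuclear charge, lets the cloud expand.
An anion is larger than its parent atom: Se²⁻ > Se.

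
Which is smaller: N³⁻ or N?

N

Forming N³⁻ adds 3 electrons to N. More electron–electron repulsion in the same shell, with unchanged nuclear charge, lets the cloud expand.
An anion is larger than its parent atom: N³⁻ > N.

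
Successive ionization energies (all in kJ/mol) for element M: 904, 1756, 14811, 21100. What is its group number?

Group 2

Look for the largest jump between consecutive ionization energies: IE3/IE2 ≈ 8.4, far larger than any earlier ratio.
That jump marks the point where a core electron is being removed. So the atom has 2 valence electrons.
A main-group element with 2 valence electrons is in group 2.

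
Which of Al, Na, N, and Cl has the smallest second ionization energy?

Al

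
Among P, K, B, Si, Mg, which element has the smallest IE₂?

Consider each +1 ion: P⁺ still has 4 valence electrons; K⁺ is the bare [Ar] core; B⁺ still has 2 valence electrons; Si⁺ still has 3 valence electrons; Mg⁺ still has 1 valence electron.
Breaking into a closed-shell core is much more expensive than removing a leftover valence electron — K has the largest IE_2 here.
Valence configurations: P⁺ [Ne]3s²3p², B⁺ [He]2s², Si⁺ [Ne]3s²3p¹, Mg⁺ [Ne]3s¹.
Tabulated IE_2 (kJ/mol): P 1907, K 3052, B 2427, Si 1577, Mg 1451.
So the second ionization energies run Mg < Si < P < B < K.

Mg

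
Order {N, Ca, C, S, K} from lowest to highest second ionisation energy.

IE_2 is the cost of taking one more electron from the +1 cation: N⁺ still has 4 valence electrons; Ca⁺ still has 1 valence electron; C⁺ still has 3 valence electrons; S⁺ still has 5 valence electrons; K⁺ is the bare [Ar] core.
Breaking into a closed-shell core is much more expensive than removing a leftover valence electron — K has the largest IE_2 here.
Valence configurations: N⁺ [He]2s²2p², Ca⁺ [Ar]4s¹, C⁺ [He]2s²2p¹, S⁺ [Ne]3s²3p³.
Approximate IE_2 values (kJ/mol): N 2856, Ca 1145, C 2353, S 2252, K 3052.
Overall IE_2 order: Ca < S < C < N < K.

Ca < S < C < N < K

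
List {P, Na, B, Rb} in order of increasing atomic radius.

B is in period 2, group 13; Na is in period 3, group 1; P is in period 3, group 15; Rb is in period 5, group 1.
Radius decreases left→right (rising Z_eff, same n) and increases top→bottom (higher n).
These span different periods and groups, so the two trends combine.
P > B: the two effects oppose for this pair; the down-group effect wins (111 vs 85 pm).
Na > P: both are in period 3; the period trend gives Na the larger value.
Rb > Na: they share group 1; the group trend gives Rb the larger value.
Tabulated atomic radius (pm): B 85, Na 155, P 111, Rb 210.
So from smallest to largest: B < P < Na < Rb.

B < P < Na < Rb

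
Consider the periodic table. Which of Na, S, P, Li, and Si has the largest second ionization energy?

Consider each +1 ion: Na⁺ is the bare [Ne] core; S⁺ still has 5 valence electrons; P⁺ still has 4 valence electrons; Li⁺ is the bare [He] core; Si⁺ still has 3 valence electrons.
Pulling an electron out of a noble-gas core costs far more than removing a remaining valence electron, so Na and Li sit at the high end of IE_2.
Valence configurations: S⁺ [Ne]3s²3p³, P⁺ [Ne]3s²3p², Si⁺ [Ne]3s²3p¹.
Tabulated IE_2 (kJ/mol): Na 4562, S 2252, P 1907, Li 7298, Si 1577.
So the second ionization energies run Si < P < S < Na < Li.

Li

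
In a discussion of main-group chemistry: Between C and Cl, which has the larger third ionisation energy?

C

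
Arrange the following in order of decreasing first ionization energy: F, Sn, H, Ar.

IE₁ increases left→right with effective nuclear charge and decreases top→bottom as the valence shell moves farther out.
Here both period and group differ, so the two effects have to be weighed against each other.
H > Sn: period and group pull opposite ways; the down-group shift dominates (1312 vs 709 kJ/mol).
Ar > H: period and group pull opposite ways; the across-period shift dominates (1521 vs 1312 kJ/mol).
F > Ar: period and group pull opposite ways; the down-group shift dominates (1681 vs 1521 kJ/mol).
Tabulated first ionization energy (kJ/mol): H 1312, F 1681, Ar 1521, Sn 709.
So from highest to lowest: F > Ar > H > Sn.

F > Ar > H > Sn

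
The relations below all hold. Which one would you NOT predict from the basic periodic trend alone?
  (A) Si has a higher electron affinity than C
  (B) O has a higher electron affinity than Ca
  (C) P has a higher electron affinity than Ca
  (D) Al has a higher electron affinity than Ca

The general trend: electron affinity increases across a period and decreases down a group.
(A) Si (period 3, group 14) vs C (period 2, group 14): the stated order contradicts the simple trend.
(B) O (period 2, group 16) vs Ca (period 4, group 2): the stated order agrees with the simple trend.
(C) P (period 3, group 15) vs Ca (period 4, group 2): the stated order agrees with the simple trend.
(D) Al (period 3, group 13) vs Ca (period 4, group 2): the stated order agrees with the simple trend.
The exception is (A): Si's larger, more diffuse 3p orbitals accept an added electron slightly more readily than C's compact 2p.

(A)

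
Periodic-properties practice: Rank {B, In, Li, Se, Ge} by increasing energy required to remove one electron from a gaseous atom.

Li < In < Ge < B < Se

Li is in period 2, group 1; B is in period 2, group 13; Ge is in period 4, group 14; Se is in period 4, group 16; In is in period 5, group 13.
First ionization energy rises across a period (greater Z_eff holds electrons more tightly) and falls down a group (valence electrons are farther from the nucleus).
These span different periods and groups, so the two trends combine.
In > Li: period and group pull opposite ways; the across-period shift dominates (558 vs 520 kJ/mol).
Ge > In: relative to In, both the across-period and down-group shifts push Ge's first ionization energy up.
B > Ge: period and group pull opposite ways; the down-group shift dominates (801 vs 762 kJ/mol).
Se > B: period and group pull opposite ways; the across-period shift dominates (941 vs 801 kJ/mol).
Approximate values (kJ/mol): Li 520, B 801, Ge 762, Se 941, In 558.
So from lowest to highest: Li < In < Ge < B < Se.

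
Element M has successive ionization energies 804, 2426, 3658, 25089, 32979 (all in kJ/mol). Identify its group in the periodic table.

Group 13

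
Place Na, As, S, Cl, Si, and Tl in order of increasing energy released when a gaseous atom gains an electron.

Tl < Na < As < Si < S < Cl

EA tends to increase across a period and decrease down a group, though the pattern is less regular than for IE or radius.
Here both period and group differ, so the two effects have to be weighed against each other.
Na > Tl: the two effects oppose for this pair; the down-group effect wins (53 vs 19 kJ/mol).
As > Na: the two effects oppose for this pair; the across-period effect wins (78 vs 53 kJ/mol).
Si > As: period and group pull opposite ways; the down-group shift dominates (134 vs 78 kJ/mol).
S > Si: both are in period 3; the period trend gives S the larger value.
Cl > S: Cl lies to the right of S in period 3, so the across-period effect alone puts Cl higher.
Tabulated electron affinity (kJ/mol): Na 53, Si 134, S 200, Cl 349, As 78, Tl 19.
So from lowest to highest: Tl < Na < As < Si < S < Cl.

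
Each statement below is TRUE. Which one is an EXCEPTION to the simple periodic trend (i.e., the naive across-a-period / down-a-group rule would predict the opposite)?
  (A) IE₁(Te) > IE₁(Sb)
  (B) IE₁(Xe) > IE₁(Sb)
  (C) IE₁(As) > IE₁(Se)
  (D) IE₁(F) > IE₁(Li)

The general trend: first ionization energy increases across a period and decreases down a group.
(A) Te (period 5, group 16) vs Sb (period 5, group 15): the stated order agrees with the simple trend.
(B) Xe (period 5, group 18) vs Sb (period 5, group 15): the stated order agrees with the simple trend.
(C) As (period 4, group 15) vs Se (period 4, group 16): the stated order contradicts the simple trend.
(D) F (period 2, group 17) vs Li (period 2, group 1): the stated order agrees with the simple trend.
The exception is (C): Se (4p⁴) ionizes more easily than half-filled As (4p³).

(C)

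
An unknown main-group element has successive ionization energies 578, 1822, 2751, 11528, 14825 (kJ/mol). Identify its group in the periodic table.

Group 13

Look for the largest jump between consecutive ionization energies: IE4/IE3 ≈ 4.2, far larger than any earlier ratio.
That jump marks the point where a core electron is being removed. So the atom has 3 valence electrons.
A main-group element with 3 valence electrons is in group 13.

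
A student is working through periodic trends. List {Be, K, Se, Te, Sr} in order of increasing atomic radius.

Be, Se, Te, Sr, K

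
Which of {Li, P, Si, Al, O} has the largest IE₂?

After 1 electron has been removed, what remains? Li⁺ is the bare [He] core; P⁺ still has 4 valence electrons; Si⁺ still has 3 valence electrons; Al⁺ still has 2 valence electrons; O⁺ still has 5 valence electrons.
Core electrons are held far more tightly than valence electrons, so Li tops the IE_2 order.
Valence configurations: P⁺ [Ne]3s²3p², Si⁺ [Ne]3s²3p¹, Al⁺ [Ne]3s², O⁺ [He]2s²2p³.
Si⁺ loses a lone 3p electron whereas Al⁺ must break into a filled 3s² pair, so IE_2(Al) > IE_2(Si) even though Si has the higher nuclear charge.
The numbers (kJ/mol): Li 7298, P 1907, Si 1577, Al 1817, O 3388.
Hence IE_2: Si < Al < P < O < Li.

Li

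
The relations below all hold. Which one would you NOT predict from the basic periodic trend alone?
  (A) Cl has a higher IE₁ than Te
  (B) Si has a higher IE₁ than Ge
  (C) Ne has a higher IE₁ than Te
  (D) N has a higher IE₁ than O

(D)

The general trend: IE₁ increases across a period and decreases down a group.
(A) Cl (period 3, group 17) vs Te (period 5, group 16): the stated order agrees with the simple trend.
(B) Si (period 3, group 14) vs Ge (period 4, group 14): the stated order agrees with the simple trend.
(C) Ne (period 2, group 18) vs Te (period 5, group 16): the stated order agrees with the simple trend.
(D) N (period 2, group 15) vs O (period 2, group 16): the stated order contradicts the simple trend.
The exception is (D): pairing an electron in O's 2p⁴ costs repulsion energy, so O ionizes more easily than half-filled N (2p³).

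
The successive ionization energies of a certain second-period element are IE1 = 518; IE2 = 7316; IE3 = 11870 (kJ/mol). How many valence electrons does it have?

1

Look for the largest jump between consecutive ionization energies: IE2/IE1 ≈ 14.1, far larger than any earlier ratio.
That jump marks the point where a core electron is being removed. So the atom has 1 valence electron.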